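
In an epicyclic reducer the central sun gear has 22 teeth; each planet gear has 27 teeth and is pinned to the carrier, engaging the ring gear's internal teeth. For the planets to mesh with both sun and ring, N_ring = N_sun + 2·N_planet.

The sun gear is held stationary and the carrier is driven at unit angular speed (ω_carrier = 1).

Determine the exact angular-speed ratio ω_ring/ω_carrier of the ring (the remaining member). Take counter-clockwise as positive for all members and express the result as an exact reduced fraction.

N_ring = 22 + 2·27 = 76
22(ω_s−ω_c) = −76(ω_r−ω_c),  ω_s=0, ω_c=1
ω_r = 1 − (22/76)(0−1) = 49/38
ω_r/ω_c = 49/38

49/38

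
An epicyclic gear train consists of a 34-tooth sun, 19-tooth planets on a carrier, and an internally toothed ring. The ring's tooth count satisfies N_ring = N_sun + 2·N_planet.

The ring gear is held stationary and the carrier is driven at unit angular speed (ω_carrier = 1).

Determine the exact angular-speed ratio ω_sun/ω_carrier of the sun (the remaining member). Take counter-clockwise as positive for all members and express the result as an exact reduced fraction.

N_ring = 34 + 2·19 = 72
34(ω_s−ω_c) = −72(ω_r−ω_c),  ω_r=0, ω_c=1
ω_s = 1 − (72/34)(0−1) = 53/17
ω_s/ω_c = 53/17

53/17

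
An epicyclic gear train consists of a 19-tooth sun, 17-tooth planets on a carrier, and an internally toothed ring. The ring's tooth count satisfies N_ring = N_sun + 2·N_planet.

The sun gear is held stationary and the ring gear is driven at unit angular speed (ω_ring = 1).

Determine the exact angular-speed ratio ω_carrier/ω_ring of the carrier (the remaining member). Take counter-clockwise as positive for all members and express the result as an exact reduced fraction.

53/72

N_ring = 19 + 2·17 = 53
19(ω_s−ω_c) = −53(ω_r−ω_c),  ω_s=0, ω_r=1
19(0−ω_c) = −53(1−ω_c)  ⇒  72ω_c = 53  ⇒  ω_c = 53/72
ω_c/ω_r = 53/72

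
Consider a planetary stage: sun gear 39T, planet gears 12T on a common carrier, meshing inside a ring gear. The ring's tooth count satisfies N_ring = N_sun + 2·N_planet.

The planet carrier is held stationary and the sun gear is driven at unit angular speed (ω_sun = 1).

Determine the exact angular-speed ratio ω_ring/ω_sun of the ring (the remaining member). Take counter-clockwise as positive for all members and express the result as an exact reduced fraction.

N_ring = 39 + 2·12 = 63
39(ω_s−ω_c) = −63(ω_r−ω_c),  ω_c=0, ω_s=1
ω_r = 0 − (39/63)(1−0) = -13/21
ω_r/ω_s = -13/21

-13/21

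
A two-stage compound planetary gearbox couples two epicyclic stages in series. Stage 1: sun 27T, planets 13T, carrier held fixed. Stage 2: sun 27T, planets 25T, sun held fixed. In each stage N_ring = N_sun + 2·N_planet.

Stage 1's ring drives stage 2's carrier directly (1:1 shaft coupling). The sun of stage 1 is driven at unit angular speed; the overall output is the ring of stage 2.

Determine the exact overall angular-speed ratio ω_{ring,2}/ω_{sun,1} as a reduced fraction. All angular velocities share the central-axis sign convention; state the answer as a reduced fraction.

Stage 1: N_ring = 27 + 2·13 = 53
Stage 1: 27(ω_s−ω_c) = −53(ω_r−ω_c),  ω_c=0, ω_s=1
Stage 1: ω_r = 0 − (27/53)(1−0) = -27/53
  ⇒ ω_r¹/ω_s¹ = -27/53
Stage 2: N_ring = 27 + 2·25 = 77
Stage 2: 27(ω_s−ω_c) = −77(ω_r−ω_c),  ω_s=0, ω_c=1
Stage 2: ω_r = 1 − (27/77)(0−1) = 104/77
  ⇒ ω_r²/ω_c² = 104/77
Coupling ω_c² = ω_r¹ ⇒ overall = -27/53 × 104/77 = -2808/4081

-2808/4081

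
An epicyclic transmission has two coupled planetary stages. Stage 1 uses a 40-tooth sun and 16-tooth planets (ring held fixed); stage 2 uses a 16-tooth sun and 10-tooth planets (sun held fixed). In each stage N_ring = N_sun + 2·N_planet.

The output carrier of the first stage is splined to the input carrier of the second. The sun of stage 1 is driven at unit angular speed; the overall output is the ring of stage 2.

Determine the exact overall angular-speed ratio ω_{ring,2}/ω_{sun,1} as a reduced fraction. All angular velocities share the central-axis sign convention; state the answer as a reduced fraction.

65/126

Stage 1: N_ring = 40 + 2·16 = 72
Stage 1: 40(ω_s−ω_c) = −72(ω_r−ω_c),  ω_r=0, ω_s=1
Stage 1: 40(1−ω_c) = −72(0−ω_c)  ⇒  112ω_c = 40  ⇒  ω_c = 5/14
  ⇒ ω_c¹/ω_s¹ = 5/14
Stage 2: N_ring = 16 + 2·10 = 36
Stage 2: 16(ω_s−ω_c) = −36(ω_r−ω_c),  ω_s=0, ω_c=1
Stage 2: ω_r = 1 − (16/36)(0−1) = 13/9
  ⇒ ω_r²/ω_c² = 13/9
Coupling ω_c² = ω_c¹ ⇒ overall = 5/14 × 13/9 = 65/126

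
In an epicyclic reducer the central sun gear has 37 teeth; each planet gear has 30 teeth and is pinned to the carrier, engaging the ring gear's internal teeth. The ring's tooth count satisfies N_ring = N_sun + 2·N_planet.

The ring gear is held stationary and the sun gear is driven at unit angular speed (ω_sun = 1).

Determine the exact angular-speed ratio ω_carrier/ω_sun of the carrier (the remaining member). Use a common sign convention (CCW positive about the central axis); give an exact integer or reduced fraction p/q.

N_ring = 37 + 2·30 = 97
37(ω_s−ω_c) = −97(ω_r−ω_c),  ω_r=0, ω_s=1
37(1−ω_c) = −97(0−ω_c)  ⇒  134ω_c = 37  ⇒  ω_c = 37/134
ω_c/ω_s = 37/134

37/134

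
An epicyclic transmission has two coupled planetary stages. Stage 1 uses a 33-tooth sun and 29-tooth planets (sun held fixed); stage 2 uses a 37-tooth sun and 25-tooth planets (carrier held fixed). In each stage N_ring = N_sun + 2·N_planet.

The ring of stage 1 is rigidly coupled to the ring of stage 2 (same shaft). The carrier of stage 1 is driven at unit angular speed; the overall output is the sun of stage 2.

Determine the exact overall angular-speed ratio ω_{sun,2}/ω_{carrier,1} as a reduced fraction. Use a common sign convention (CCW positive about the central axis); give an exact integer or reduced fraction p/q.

-10788/3367

Stage 1: N_ring = 33 + 2·29 = 91
Stage 1: 33(ω_s−ω_c) = −91(ω_r−ω_c),  ω_s=0, ω_c=1
Stage 1: ω_r = 1 − (33/91)(0−1) = 124/91
  ⇒ ω_r¹/ω_c¹ = 124/91
Stage 2: N_ring = 37 + 2·25 = 87
Stage 2: 37(ω_s−ω_c) = −87(ω_r−ω_c),  ω_c=0, ω_r=1
Stage 2: ω_s = 0 − (87/37)(1−0) = -87/37
  ⇒ ω_s²/ω_r² = -87/37
Coupling ω_r² = ω_r¹ ⇒ overall = 124/91 × -87/37 = -10788/3367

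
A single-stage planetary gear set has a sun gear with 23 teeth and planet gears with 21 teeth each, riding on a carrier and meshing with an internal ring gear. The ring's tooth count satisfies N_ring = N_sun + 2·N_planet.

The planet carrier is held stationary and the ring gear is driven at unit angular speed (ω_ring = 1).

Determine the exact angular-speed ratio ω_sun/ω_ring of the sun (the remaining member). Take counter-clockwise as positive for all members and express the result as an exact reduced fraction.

N_ring = 23 + 2·21 = 65
23(ω_s−ω_c) = −65(ω_r−ω_c),  ω_c=0, ω_r=1
ω_s = 0 − (65/23)(1−0) = -65/23
ω_s/ω_r = -65/23

-65/23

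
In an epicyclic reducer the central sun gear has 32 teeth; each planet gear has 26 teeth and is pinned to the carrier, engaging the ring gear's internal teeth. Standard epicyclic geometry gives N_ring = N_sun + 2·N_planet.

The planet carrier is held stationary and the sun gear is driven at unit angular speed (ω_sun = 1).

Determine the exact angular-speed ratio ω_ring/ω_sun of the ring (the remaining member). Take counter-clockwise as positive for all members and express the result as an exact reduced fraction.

N_ring = 32 + 2·26 = 84
32(ω_s−ω_c) = −84(ω_r−ω_c),  ω_c=0, ω_s=1
ω_r = 0 − (32/84)(1−0) = -8/21
ω_r/ω_s = -8/21

-8/21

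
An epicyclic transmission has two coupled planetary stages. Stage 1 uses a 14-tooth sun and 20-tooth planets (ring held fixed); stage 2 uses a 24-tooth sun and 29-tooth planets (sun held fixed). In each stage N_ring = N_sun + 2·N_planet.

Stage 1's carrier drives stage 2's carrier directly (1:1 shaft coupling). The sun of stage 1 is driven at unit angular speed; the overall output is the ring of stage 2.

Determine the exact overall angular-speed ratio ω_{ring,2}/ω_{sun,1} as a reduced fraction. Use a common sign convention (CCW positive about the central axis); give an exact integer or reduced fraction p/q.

371/1394

Stage 1: N_ring = 14 + 2·20 = 54
Stage 1: 14(ω_s−ω_c) = −54(ω_r−ω_c),  ω_r=0, ω_s=1
Stage 1: 14(1−ω_c) = −54(0−ω_c)  ⇒  68ω_c = 14  ⇒  ω_c = 7/34
  ⇒ ω_c¹/ω_s¹ = 7/34
Stage 2: N_ring = 24 + 2·29 = 82
Stage 2: 24(ω_s−ω_c) = −82(ω_r−ω_c),  ω_s=0, ω_c=1
Stage 2: ω_r = 1 − (24/82)(0−1) = 53/41
  ⇒ ω_r²/ω_c² = 53/41
Coupling ω_c² = ω_c¹ ⇒ overall = 7/34 × 53/41 = 371/1394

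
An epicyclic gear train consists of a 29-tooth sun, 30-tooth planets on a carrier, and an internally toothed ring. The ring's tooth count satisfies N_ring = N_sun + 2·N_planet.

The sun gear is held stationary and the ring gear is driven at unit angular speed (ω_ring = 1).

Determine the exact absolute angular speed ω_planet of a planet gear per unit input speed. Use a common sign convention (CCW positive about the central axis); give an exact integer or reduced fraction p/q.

89/60

N_ring = 29 + 2·30 = 89
29(ω_s−ω_c) = −89(ω_r−ω_c),  ω_s=0, ω_r=1
29(0−ω_c) = −89(1−ω_c)  ⇒  118ω_c = 89  ⇒  ω_c = 89/118
sun–planet: 29·(0−89/118) = −30·(ω_p−ω_c)  ⇒  ω_p−ω_c = −(29/30)·(-89/118) = 2581/3540
ω_p = 89/118 + 2581/3540 = 89/60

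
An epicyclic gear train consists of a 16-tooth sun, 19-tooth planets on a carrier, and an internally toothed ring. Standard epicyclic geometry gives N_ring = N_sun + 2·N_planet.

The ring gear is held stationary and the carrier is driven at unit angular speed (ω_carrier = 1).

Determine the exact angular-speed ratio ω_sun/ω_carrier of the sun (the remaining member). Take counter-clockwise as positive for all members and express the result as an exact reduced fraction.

N_ring = 16 + 2·19 = 54
16(ω_s−ω_c) = −54(ω_r−ω_c),  ω_r=0, ω_c=1
ω_s = 1 − (54/16)(0−1) = 35/8
ω_s/ω_c = 35/8

35/8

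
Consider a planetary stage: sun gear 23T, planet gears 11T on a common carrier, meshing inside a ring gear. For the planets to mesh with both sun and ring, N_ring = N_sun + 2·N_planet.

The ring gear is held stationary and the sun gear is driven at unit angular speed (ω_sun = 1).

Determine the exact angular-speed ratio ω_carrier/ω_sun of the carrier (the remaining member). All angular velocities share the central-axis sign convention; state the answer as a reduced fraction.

N_ring = 23 + 2·11 = 45
23(ω_s−ω_c) = −45(ω_r−ω_c),  ω_r=0, ω_s=1
23(1−ω_c) = −45(0−ω_c)  ⇒  68ω_c = 23  ⇒  ω_c = 23/68
ω_c/ω_s = 23/68

23/68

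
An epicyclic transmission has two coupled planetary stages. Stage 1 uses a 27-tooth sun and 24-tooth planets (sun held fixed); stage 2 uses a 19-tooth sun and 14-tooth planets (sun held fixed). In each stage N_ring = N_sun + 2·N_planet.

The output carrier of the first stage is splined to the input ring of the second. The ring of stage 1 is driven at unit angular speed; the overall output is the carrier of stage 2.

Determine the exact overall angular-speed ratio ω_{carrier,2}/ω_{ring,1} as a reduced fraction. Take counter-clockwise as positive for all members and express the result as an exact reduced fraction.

Stage 1: N_ring = 27 + 2·24 = 75
Stage 1: 27(ω_s−ω_c) = −75(ω_r−ω_c),  ω_s=0, ω_r=1
Stage 1: 27(0−ω_c) = −75(1−ω_c)  ⇒  102ω_c = 75  ⇒  ω_c = 25/34
  ⇒ ω_c¹/ω_r¹ = 25/34
Stage 2: N_ring = 19 + 2·14 = 47
Stage 2: 19(ω_s−ω_c) = −47(ω_r−ω_c),  ω_s=0, ω_r=1
Stage 2: 19(0−ω_c) = −47(1−ω_c)  ⇒  66ω_c = 47  ⇒  ω_c = 47/66
  ⇒ ω_c²/ω_r² = 47/66
Coupling ω_r² = ω_c¹ ⇒ overall = 25/34 × 47/66 = 1175/2244

1175/2244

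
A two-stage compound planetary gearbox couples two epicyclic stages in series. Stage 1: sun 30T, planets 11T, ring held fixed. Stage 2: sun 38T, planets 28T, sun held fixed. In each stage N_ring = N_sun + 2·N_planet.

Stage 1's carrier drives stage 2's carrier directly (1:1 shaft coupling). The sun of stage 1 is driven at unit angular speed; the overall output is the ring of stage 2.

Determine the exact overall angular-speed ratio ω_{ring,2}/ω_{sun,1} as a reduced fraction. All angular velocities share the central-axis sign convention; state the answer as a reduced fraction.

Stage 1: N_ring = 30 + 2·11 = 52
Stage 1: 30(ω_s−ω_c) = −52(ω_r−ω_c),  ω_r=0, ω_s=1
Stage 1: 30(1−ω_c) = −52(0−ω_c)  ⇒  82ω_c = 30  ⇒  ω_c = 15/41
  ⇒ ω_c¹/ω_s¹ = 15/41
Stage 2: N_ring = 38 + 2·28 = 94
Stage 2: 38(ω_s−ω_c) = −94(ω_r−ω_c),  ω_s=0, ω_c=1
Stage 2: ω_r = 1 − (38/94)(0−1) = 66/47
  ⇒ ω_r²/ω_c² = 66/47
Coupling ω_c² = ω_c¹ ⇒ overall = 15/41 × 66/47 = 990/1927

990/1927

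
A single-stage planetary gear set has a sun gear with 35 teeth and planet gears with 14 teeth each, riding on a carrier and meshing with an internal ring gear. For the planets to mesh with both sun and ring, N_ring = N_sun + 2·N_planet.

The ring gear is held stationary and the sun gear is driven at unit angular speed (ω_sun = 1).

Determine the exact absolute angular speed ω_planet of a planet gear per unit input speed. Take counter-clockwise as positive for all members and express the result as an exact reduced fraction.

-5/4

N_ring = 35 + 2·14 = 63
35(ω_s−ω_c) = −63(ω_r−ω_c),  ω_r=0, ω_s=1
35(1−ω_c) = −63(0−ω_c)  ⇒  98ω_c = 35  ⇒  ω_c = 5/14
sun–planet: 35·(1−5/14) = −14·(ω_p−ω_c)  ⇒  ω_p−ω_c = −(35/14)·(9/14) = -45/28
ω_p = 5/14 − 45/28 = -5/4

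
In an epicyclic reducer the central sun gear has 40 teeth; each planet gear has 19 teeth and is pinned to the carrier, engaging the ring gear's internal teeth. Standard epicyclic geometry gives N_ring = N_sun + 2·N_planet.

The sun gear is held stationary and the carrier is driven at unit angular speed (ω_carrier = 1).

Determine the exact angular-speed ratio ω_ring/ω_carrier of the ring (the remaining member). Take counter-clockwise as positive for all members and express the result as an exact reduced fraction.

N_ring = 40 + 2·19 = 78
40(ω_s−ω_c) = −78(ω_r−ω_c),  ω_s=0, ω_c=1
ω_r = 1 − (40/78)(0−1) = 59/39
ω_r/ω_c = 59/39

59/39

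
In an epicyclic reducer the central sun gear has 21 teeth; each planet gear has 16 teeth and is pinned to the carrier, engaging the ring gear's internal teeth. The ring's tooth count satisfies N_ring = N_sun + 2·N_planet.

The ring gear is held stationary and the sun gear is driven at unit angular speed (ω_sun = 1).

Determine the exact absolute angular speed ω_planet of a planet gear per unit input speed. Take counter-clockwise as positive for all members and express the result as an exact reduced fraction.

-21/32

N_ring = 21 + 2·16 = 53
21(ω_s−ω_c) = −53(ω_r−ω_c),  ω_r=0, ω_s=1
21(1−ω_c) = −53(0−ω_c)  ⇒  74ω_c = 21  ⇒  ω_c = 21/74
sun–planet: 21·(1−21/74) = −16·(ω_p−ω_c)  ⇒  ω_p−ω_c = −(21/16)·(53/74) = -1113/1184
ω_p = 21/74 − 1113/1184 = -21/32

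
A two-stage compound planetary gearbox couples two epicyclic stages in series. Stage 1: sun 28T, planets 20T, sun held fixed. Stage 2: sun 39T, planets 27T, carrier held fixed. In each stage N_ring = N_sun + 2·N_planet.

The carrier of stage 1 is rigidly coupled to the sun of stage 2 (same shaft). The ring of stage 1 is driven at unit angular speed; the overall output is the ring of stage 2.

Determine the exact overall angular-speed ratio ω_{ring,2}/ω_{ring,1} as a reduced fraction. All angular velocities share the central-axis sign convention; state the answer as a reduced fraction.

-221/744

Stage 1: N_ring = 28 + 2·20 = 68
Stage 1: 28(ω_s−ω_c) = −68(ω_r−ω_c),  ω_s=0, ω_r=1
Stage 1: 28(0−ω_c) = −68(1−ω_c)  ⇒  96ω_c = 68  ⇒  ω_c = 17/24
  ⇒ ω_c¹/ω_r¹ = 17/24
Stage 2: N_ring = 39 + 2·27 = 93
Stage 2: 39(ω_s−ω_c) = −93(ω_r−ω_c),  ω_c=0, ω_s=1
Stage 2: ω_r = 0 − (39/93)(1−0) = -13/31
  ⇒ ω_r²/ω_s² = -13/31
Coupling ω_s² = ω_c¹ ⇒ overall = 17/24 × -13/31 = -221/744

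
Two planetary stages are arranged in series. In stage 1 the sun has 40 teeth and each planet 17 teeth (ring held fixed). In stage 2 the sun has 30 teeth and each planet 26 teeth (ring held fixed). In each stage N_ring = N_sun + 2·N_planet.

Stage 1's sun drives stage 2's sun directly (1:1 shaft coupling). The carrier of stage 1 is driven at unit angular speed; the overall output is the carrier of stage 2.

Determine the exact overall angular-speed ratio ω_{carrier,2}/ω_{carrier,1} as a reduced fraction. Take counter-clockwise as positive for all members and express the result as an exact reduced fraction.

Stage 1: N_ring = 40 + 2·17 = 74
Stage 1: 40(ω_s−ω_c) = −74(ω_r−ω_c),  ω_r=0, ω_c=1
Stage 1: ω_s = 1 − (74/40)(0−1) = 57/20
  ⇒ ω_s¹/ω_c¹ = 57/20
Stage 2: N_ring = 30 + 2·26 = 82
Stage 2: 30(ω_s−ω_c) = −82(ω_r−ω_c),  ω_r=0, ω_s=1
Stage 2: 30(1−ω_c) = −82(0−ω_c)  ⇒  112ω_c = 30  ⇒  ω_c = 15/56
  ⇒ ω_c²/ω_s² = 15/56
Coupling ω_s² = ω_s¹ ⇒ overall = 57/20 × 15/56 = 171/224

171/224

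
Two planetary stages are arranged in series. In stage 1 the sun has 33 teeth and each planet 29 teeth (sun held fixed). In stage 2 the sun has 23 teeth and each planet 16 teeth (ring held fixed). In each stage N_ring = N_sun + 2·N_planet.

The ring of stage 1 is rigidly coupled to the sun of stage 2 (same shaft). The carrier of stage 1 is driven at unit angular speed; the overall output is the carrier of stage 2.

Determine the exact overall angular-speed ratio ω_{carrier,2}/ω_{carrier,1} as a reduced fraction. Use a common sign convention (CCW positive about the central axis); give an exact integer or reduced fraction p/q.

Stage 1: N_ring = 33 + 2·29 = 91
Stage 1: 33(ω_s−ω_c) = −91(ω_r−ω_c),  ω_s=0, ω_c=1
Stage 1: ω_r = 1 − (33/91)(0−1) = 124/91
  ⇒ ω_r¹/ω_c¹ = 124/91
Stage 2: N_ring = 23 + 2·16 = 55
Stage 2: 23(ω_s−ω_c) = −55(ω_r−ω_c),  ω_r=0, ω_s=1
Stage 2: 23(1−ω_c) = −55(0−ω_c)  ⇒  78ω_c = 23  ⇒  ω_c = 23/78
  ⇒ ω_c²/ω_s² = 23/78
Coupling ω_s² = ω_r¹ ⇒ overall = 124/91 × 23/78 = 1426/3549

1426/3549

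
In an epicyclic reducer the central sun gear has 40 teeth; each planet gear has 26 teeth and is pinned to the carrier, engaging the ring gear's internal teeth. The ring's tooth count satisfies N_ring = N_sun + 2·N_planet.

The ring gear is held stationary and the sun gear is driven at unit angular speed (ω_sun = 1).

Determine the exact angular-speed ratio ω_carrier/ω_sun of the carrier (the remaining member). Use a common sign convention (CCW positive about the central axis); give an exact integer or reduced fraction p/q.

10/33

N_ring = 40 + 2·26 = 92
40(ω_s−ω_c) = −92(ω_r−ω_c),  ω_r=0, ω_s=1
40(1−ω_c) = −92(0−ω_c)  ⇒  132ω_c = 40  ⇒  ω_c = 10/33
ω_c/ω_s = 10/33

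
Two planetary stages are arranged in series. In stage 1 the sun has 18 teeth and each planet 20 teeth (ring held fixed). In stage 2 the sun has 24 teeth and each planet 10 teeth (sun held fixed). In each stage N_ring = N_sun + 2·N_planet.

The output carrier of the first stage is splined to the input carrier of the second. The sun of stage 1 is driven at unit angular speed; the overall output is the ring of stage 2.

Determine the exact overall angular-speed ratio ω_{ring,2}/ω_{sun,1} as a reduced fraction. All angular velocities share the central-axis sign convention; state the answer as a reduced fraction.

153/418

Stage 1: N_ring = 18 + 2·20 = 58
Stage 1: 18(ω_s−ω_c) = −58(ω_r−ω_c),  ω_r=0, ω_s=1
Stage 1: 18(1−ω_c) = −58(0−ω_c)  ⇒  76ω_c = 18  ⇒  ω_c = 9/38
  ⇒ ω_c¹/ω_s¹ = 9/38
Stage 2: N_ring = 24 + 2·10 = 44
Stage 2: 24(ω_s−ω_c) = −44(ω_r−ω_c),  ω_s=0, ω_c=1
Stage 2: ω_r = 1 − (24/44)(0−1) = 17/11
  ⇒ ω_r²/ω_c² = 17/11
Coupling ω_c² = ω_c¹ ⇒ overall = 9/38 × 17/11 = 153/418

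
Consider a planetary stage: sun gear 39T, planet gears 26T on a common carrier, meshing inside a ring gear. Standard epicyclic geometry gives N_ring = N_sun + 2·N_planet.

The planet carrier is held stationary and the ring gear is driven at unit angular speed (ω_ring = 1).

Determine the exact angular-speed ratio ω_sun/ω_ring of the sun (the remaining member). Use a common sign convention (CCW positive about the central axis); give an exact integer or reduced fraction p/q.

N_ring = 39 + 2·26 = 91
39(ω_s−ω_c) = −91(ω_r−ω_c),  ω_c=0, ω_r=1
ω_s = 0 − (91/39)(1−0) = -7/3
ω_s/ω_r = -7/3

-7/3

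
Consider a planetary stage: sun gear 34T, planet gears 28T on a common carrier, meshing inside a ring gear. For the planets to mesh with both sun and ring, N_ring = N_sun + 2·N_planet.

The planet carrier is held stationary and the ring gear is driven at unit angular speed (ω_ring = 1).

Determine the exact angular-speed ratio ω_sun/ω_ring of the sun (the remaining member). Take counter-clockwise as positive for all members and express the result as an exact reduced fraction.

N_ring = 34 + 2·28 = 90
34(ω_s−ω_c) = −90(ω_r−ω_c),  ω_c=0, ω_r=1
ω_s = 0 − (90/34)(1−0) = -45/17
ω_s/ω_r = -45/17

-45/17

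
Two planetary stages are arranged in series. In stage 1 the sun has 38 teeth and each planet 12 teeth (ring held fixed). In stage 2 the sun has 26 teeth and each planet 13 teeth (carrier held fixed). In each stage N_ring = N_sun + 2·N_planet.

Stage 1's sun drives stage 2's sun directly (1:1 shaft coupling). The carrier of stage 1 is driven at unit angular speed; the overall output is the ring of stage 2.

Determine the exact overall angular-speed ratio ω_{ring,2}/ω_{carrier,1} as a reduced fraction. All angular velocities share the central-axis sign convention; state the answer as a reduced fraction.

-25/19

Stage 1: N_ring = 38 + 2·12 = 62
Stage 1: 38(ω_s−ω_c) = −62(ω_r−ω_c),  ω_r=0, ω_c=1
Stage 1: ω_s = 1 − (62/38)(0−1) = 50/19
  ⇒ ω_s¹/ω_c¹ = 50/19
Stage 2: N_ring = 26 + 2·13 = 52
Stage 2: 26(ω_s−ω_c) = −52(ω_r−ω_c),  ω_c=0, ω_s=1
Stage 2: ω_r = 0 − (26/52)(1−0) = -1/2
  ⇒ ω_r²/ω_s² = -1/2
Coupling ω_s² = ω_s¹ ⇒ overall = 50/19 × -1/2 = -25/19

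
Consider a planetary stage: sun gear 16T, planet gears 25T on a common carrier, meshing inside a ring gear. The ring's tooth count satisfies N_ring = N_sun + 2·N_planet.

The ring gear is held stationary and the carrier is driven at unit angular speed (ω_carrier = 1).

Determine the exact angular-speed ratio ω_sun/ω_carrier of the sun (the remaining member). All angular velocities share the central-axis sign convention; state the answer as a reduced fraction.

N_ring = 16 + 2·25 = 66
16(ω_s−ω_c) = −66(ω_r−ω_c),  ω_r=0, ω_c=1
ω_s = 1 − (66/16)(0−1) = 41/8
ω_s/ω_c = 41/8

41/8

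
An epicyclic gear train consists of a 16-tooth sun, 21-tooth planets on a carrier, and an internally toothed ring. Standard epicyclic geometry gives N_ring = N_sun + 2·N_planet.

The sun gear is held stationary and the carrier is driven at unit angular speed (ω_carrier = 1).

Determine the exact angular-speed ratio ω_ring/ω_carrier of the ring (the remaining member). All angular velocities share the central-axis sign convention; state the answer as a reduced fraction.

37/29

N_ring = 16 + 2·21 = 58
16(ω_s−ω_c) = −58(ω_r−ω_c),  ω_s=0, ω_c=1
ω_r = 1 − (16/58)(0−1) = 37/29
ω_r/ω_c = 37/29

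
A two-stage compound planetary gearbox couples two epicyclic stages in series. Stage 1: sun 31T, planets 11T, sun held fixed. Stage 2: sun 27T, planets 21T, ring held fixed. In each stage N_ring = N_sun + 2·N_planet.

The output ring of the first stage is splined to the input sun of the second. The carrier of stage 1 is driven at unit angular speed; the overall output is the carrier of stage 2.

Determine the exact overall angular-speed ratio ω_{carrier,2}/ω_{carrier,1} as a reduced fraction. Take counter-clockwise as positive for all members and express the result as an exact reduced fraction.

189/424

Stage 1: N_ring = 31 + 2·11 = 53
Stage 1: 31(ω_s−ω_c) = −53(ω_r−ω_c),  ω_s=0, ω_c=1
Stage 1: ω_r = 1 − (31/53)(0−1) = 84/53
  ⇒ ω_r¹/ω_c¹ = 84/53
Stage 2: N_ring = 27 + 2·21 = 69
Stage 2: 27(ω_s−ω_c) = −69(ω_r−ω_c),  ω_r=0, ω_s=1
Stage 2: 27(1−ω_c) = −69(0−ω_c)  ⇒  96ω_c = 27  ⇒  ω_c = 9/32
  ⇒ ω_c²/ω_s² = 9/32
Coupling ω_s² = ω_r¹ ⇒ overall = 84/53 × 9/32 = 189/424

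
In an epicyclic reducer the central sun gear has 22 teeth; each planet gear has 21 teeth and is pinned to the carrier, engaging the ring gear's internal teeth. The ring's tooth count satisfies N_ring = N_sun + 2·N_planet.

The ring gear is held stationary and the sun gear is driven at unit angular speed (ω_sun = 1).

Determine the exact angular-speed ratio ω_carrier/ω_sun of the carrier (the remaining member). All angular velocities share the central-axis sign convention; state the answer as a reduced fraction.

N_ring = 22 + 2·21 = 64
22(ω_s−ω_c) = −64(ω_r−ω_c),  ω_r=0, ω_s=1
22(1−ω_c) = −64(0−ω_c)  ⇒  86ω_c = 22  ⇒  ω_c = 11/43
ω_c/ω_s = 11/43

11/43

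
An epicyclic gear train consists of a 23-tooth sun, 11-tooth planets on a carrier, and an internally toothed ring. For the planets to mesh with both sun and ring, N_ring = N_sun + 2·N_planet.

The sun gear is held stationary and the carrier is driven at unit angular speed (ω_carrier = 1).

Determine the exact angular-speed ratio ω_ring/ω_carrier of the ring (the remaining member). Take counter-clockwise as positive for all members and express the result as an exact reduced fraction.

68/45

N_ring = 23 + 2·11 = 45
23(ω_s−ω_c) = −45(ω_r−ω_c),  ω_s=0, ω_c=1
ω_r = 1 − (23/45)(0−1) = 68/45
ω_r/ω_c = 68/45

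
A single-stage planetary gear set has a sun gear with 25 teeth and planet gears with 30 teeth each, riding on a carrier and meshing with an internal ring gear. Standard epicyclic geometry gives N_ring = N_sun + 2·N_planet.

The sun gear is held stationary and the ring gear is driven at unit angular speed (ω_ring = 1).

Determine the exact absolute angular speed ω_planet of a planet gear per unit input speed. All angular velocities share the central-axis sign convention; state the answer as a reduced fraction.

17/12

N_ring = 25 + 2·30 = 85
25(ω_s−ω_c) = −85(ω_r−ω_c),  ω_s=0, ω_r=1
25(0−ω_c) = −85(1−ω_c)  ⇒  110ω_c = 85  ⇒  ω_c = 17/22
sun–planet: 25·(0−17/22) = −30·(ω_p−ω_c)  ⇒  ω_p−ω_c = −(25/30)·(-17/22) = 85/132
ω_p = 17/22 + 85/132 = 17/12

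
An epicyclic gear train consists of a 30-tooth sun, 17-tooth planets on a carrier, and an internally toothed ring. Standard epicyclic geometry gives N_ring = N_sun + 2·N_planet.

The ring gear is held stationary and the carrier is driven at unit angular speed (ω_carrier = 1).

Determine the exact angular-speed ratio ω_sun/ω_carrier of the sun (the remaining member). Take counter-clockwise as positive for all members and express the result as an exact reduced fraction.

47/15

N_ring = 30 + 2·17 = 64
30(ω_s−ω_c) = −64(ω_r−ω_c),  ω_r=0, ω_c=1
ω_s = 1 − (64/30)(0−1) = 47/15
ω_s/ω_c = 47/15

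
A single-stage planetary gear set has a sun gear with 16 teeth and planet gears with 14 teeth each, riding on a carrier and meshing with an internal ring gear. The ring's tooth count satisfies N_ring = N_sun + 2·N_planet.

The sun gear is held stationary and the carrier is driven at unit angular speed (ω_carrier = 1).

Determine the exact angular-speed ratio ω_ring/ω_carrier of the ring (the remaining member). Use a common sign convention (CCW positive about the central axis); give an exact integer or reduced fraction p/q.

N_ring = 16 + 2·14 = 44
16(ω_s−ω_c) = −44(ω_r−ω_c),  ω_s=0, ω_c=1
ω_r = 1 − (16/44)(0−1) = 15/11
ω_r/ω_c = 15/11

15/11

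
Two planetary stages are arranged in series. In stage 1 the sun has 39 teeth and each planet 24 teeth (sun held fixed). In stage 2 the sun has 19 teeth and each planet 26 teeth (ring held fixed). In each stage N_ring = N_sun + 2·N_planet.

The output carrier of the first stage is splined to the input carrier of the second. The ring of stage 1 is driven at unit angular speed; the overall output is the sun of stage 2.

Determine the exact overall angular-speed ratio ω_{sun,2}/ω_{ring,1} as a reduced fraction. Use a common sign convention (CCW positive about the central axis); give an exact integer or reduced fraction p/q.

435/133

Stage 1: N_ring = 39 + 2·24 = 87
Stage 1: 39(ω_s−ω_c) = −87(ω_r−ω_c),  ω_s=0, ω_r=1
Stage 1: 39(0−ω_c) = −87(1−ω_c)  ⇒  126ω_c = 87  ⇒  ω_c = 29/42
  ⇒ ω_c¹/ω_r¹ = 29/42
Stage 2: N_ring = 19 + 2·26 = 71
Stage 2: 19(ω_s−ω_c) = −71(ω_r−ω_c),  ω_r=0, ω_c=1
Stage 2: ω_s = 1 − (71/19)(0−1) = 90/19
  ⇒ ω_s²/ω_c² = 90/19
Coupling ω_c² = ω_c¹ ⇒ overall = 29/42 × 90/19 = 435/133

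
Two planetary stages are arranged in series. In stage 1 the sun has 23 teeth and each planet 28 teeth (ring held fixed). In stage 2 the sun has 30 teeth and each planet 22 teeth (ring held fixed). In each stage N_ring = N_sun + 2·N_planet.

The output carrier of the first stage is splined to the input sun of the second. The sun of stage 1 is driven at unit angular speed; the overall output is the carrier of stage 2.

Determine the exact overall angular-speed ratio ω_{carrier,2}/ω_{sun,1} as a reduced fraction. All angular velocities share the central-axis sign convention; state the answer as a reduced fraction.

Stage 1: N_ring = 23 + 2·28 = 79
Stage 1: 23(ω_s−ω_c) = −79(ω_r−ω_c),  ω_r=0, ω_s=1
Stage 1: 23(1−ω_c) = −79(0−ω_c)  ⇒  102ω_c = 23  ⇒  ω_c = 23/102
  ⇒ ω_c¹/ω_s¹ = 23/102
Stage 2: N_ring = 30 + 2·22 = 74
Stage 2: 30(ω_s−ω_c) = −74(ω_r−ω_c),  ω_r=0, ω_s=1
Stage 2: 30(1−ω_c) = −74(0−ω_c)  ⇒  104ω_c = 30  ⇒  ω_c = 15/52
  ⇒ ω_c²/ω_s² = 15/52
Coupling ω_s² = ω_c¹ ⇒ overall = 23/102 × 15/52 = 115/1768

115/1768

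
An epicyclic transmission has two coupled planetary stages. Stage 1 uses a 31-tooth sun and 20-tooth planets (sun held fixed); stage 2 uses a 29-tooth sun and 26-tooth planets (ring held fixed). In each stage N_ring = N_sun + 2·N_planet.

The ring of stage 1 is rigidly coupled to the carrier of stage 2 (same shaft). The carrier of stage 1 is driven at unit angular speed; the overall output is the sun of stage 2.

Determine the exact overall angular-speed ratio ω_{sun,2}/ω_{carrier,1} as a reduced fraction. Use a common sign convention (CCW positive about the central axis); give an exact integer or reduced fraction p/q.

11220/2059

Stage 1: N_ring = 31 + 2·20 = 71
Stage 1: 31(ω_s−ω_c) = −71(ω_r−ω_c),  ω_s=0, ω_c=1
Stage 1: ω_r = 1 − (31/71)(0−1) = 102/71
  ⇒ ω_r¹/ω_c¹ = 102/71
Stage 2: N_ring = 29 + 2·26 = 81
Stage 2: 29(ω_s−ω_c) = −81(ω_r−ω_c),  ω_r=0, ω_c=1
Stage 2: ω_s = 1 − (81/29)(0−1) = 110/29
  ⇒ ω_s²/ω_c² = 110/29
Coupling ω_c² = ω_r¹ ⇒ overall = 102/71 × 110/29 = 11220/2059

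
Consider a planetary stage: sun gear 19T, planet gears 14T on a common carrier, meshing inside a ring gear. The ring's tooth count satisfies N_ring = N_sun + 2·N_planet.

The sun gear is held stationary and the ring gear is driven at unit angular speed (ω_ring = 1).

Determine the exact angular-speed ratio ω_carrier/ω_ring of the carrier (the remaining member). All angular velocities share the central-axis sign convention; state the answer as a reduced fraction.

N_ring = 19 + 2·14 = 47
19(ω_s−ω_c) = −47(ω_r−ω_c),  ω_s=0, ω_r=1
19(0−ω_c) = −47(1−ω_c)  ⇒  66ω_c = 47  ⇒  ω_c = 47/66
ω_c/ω_r = 47/66

47/66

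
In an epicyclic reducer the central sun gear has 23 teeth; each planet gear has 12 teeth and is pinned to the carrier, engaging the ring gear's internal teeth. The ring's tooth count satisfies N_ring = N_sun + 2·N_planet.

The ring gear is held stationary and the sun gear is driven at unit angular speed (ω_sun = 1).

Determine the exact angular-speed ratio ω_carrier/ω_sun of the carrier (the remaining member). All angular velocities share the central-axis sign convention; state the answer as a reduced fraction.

N_ring = 23 + 2·12 = 47
23(ω_s−ω_c) = −47(ω_r−ω_c),  ω_r=0, ω_s=1
23(1−ω_c) = −47(0−ω_c)  ⇒  70ω_c = 23  ⇒  ω_c = 23/70
ω_c/ω_s = 23/70

23/70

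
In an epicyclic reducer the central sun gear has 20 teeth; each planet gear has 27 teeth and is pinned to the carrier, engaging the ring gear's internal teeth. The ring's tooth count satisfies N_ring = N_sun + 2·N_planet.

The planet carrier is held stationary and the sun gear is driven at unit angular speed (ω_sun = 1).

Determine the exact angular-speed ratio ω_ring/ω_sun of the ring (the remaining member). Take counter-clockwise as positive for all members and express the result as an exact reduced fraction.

-10/37

N_ring = 20 + 2·27 = 74
20(ω_s−ω_c) = −74(ω_r−ω_c),  ω_c=0, ω_s=1
ω_r = 0 − (20/74)(1−0) = -10/37
ω_r/ω_s = -10/37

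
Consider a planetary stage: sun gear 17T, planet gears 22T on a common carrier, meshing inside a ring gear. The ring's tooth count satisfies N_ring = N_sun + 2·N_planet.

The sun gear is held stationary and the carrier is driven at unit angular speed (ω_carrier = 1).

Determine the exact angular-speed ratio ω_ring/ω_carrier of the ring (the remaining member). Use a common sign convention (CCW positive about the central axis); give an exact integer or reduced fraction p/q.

78/61

N_ring = 17 + 2·22 = 61
17(ω_s−ω_c) = −61(ω_r−ω_c),  ω_s=0, ω_c=1
ω_r = 1 − (17/61)(0−1) = 78/61
ω_r/ω_c = 78/61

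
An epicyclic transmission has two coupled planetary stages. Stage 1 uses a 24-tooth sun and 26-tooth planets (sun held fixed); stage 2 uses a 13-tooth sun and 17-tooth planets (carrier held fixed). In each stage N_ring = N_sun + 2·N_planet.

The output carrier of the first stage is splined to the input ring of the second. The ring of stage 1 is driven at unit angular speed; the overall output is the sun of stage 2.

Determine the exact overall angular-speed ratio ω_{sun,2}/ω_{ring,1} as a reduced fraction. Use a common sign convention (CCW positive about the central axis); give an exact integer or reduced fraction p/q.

-893/325

Stage 1: N_ring = 24 + 2·26 = 76
Stage 1: 24(ω_s−ω_c) = −76(ω_r−ω_c),  ω_s=0, ω_r=1
Stage 1: 24(0−ω_c) = −76(1−ω_c)  ⇒  100ω_c = 76  ⇒  ω_c = 19/25
  ⇒ ω_c¹/ω_r¹ = 19/25
Stage 2: N_ring = 13 + 2·17 = 47
Stage 2: 13(ω_s−ω_c) = −47(ω_r−ω_c),  ω_c=0, ω_r=1
Stage 2: ω_s = 0 − (47/13)(1−0) = -47/13
  ⇒ ω_s²/ω_r² = -47/13
Coupling ω_r² = ω_c¹ ⇒ overall = 19/25 × -47/13 = -893/325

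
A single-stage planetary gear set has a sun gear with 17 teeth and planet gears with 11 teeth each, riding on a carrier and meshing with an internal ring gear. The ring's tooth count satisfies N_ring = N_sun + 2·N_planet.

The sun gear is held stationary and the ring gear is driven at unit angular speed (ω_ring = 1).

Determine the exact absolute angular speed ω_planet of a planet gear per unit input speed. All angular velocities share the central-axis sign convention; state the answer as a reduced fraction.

N_ring = 17 + 2·11 = 39
17(ω_s−ω_c) = −39(ω_r−ω_c),  ω_s=0, ω_r=1
17(0−ω_c) = −39(1−ω_c)  ⇒  56ω_c = 39  ⇒  ω_c = 39/56
sun–planet: 17·(0−39/56) = −11·(ω_p−ω_c)  ⇒  ω_p−ω_c = −(17/11)·(-39/56) = 663/616
ω_p = 39/56 + 663/616 = 39/22

39/22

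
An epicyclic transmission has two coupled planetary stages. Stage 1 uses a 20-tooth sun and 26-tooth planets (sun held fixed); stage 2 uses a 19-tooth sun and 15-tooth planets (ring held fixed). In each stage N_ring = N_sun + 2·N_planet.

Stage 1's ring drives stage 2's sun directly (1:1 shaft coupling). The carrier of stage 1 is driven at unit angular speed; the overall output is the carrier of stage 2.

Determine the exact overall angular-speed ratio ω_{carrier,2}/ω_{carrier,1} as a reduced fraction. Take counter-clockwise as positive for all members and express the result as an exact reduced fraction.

437/1224

Stage 1: N_ring = 20 + 2·26 = 72
Stage 1: 20(ω_s−ω_c) = −72(ω_r−ω_c),  ω_s=0, ω_c=1
Stage 1: ω_r = 1 − (20/72)(0−1) = 23/18
  ⇒ ω_r¹/ω_c¹ = 23/18
Stage 2: N_ring = 19 + 2·15 = 49
Stage 2: 19(ω_s−ω_c) = −49(ω_r−ω_c),  ω_r=0, ω_s=1
Stage 2: 19(1−ω_c) = −49(0−ω_c)  ⇒  68ω_c = 19  ⇒  ω_c = 19/68
  ⇒ ω_c²/ω_s² = 19/68
Coupling ω_s² = ω_r¹ ⇒ overall = 23/18 × 19/68 = 437/1224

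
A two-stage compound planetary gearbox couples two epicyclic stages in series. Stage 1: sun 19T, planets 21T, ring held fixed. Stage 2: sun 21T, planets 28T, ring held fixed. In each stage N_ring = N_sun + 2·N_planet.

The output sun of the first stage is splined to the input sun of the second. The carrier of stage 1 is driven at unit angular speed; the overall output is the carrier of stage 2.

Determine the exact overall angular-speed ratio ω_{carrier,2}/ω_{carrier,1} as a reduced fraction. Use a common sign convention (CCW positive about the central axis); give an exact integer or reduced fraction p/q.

120/133

Stage 1: N_ring = 19 + 2·21 = 61
Stage 1: 19(ω_s−ω_c) = −61(ω_r−ω_c),  ω_r=0, ω_c=1
Stage 1: ω_s = 1 − (61/19)(0−1) = 80/19
  ⇒ ω_s¹/ω_c¹ = 80/19
Stage 2: N_ring = 21 + 2·28 = 77
Stage 2: 21(ω_s−ω_c) = −77(ω_r−ω_c),  ω_r=0, ω_s=1
Stage 2: 21(1−ω_c) = −77(0−ω_c)  ⇒  98ω_c = 21  ⇒  ω_c = 3/14
  ⇒ ω_c²/ω_s² = 3/14
Coupling ω_s² = ω_s¹ ⇒ overall = 80/19 × 3/14 = 120/133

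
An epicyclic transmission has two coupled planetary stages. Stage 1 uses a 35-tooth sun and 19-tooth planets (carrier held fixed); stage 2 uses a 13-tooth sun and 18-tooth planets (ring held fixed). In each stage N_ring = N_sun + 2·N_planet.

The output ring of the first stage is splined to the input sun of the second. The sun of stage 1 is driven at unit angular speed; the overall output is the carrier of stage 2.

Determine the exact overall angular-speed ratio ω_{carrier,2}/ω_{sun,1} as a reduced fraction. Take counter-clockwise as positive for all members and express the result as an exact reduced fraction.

-455/4526

Stage 1: N_ring = 35 + 2·19 = 73
Stage 1: 35(ω_s−ω_c) = −73(ω_r−ω_c),  ω_c=0, ω_s=1
Stage 1: ω_r = 0 − (35/73)(1−0) = -35/73
  ⇒ ω_r¹/ω_s¹ = -35/73
Stage 2: N_ring = 13 + 2·18 = 49
Stage 2: 13(ω_s−ω_c) = −49(ω_r−ω_c),  ω_r=0, ω_s=1
Stage 2: 13(1−ω_c) = −49(0−ω_c)  ⇒  62ω_c = 13  ⇒  ω_c = 13/62
  ⇒ ω_c²/ω_s² = 13/62
Coupling ω_s² = ω_r¹ ⇒ overall = -35/73 × 13/62 = -455/4526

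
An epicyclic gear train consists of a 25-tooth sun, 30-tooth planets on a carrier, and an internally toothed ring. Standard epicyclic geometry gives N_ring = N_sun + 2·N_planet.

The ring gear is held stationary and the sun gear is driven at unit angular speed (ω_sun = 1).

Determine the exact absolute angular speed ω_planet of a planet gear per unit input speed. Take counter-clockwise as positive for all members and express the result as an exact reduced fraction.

-5/12

N_ring = 25 + 2·30 = 85
25(ω_s−ω_c) = −85(ω_r−ω_c),  ω_r=0, ω_s=1
25(1−ω_c) = −85(0−ω_c)  ⇒  110ω_c = 25  ⇒  ω_c = 5/22
sun–planet: 25·(1−5/22) = −30·(ω_p−ω_c)  ⇒  ω_p−ω_c = −(25/30)·(17/22) = -85/132
ω_p = 5/22 − 85/132 = -5/12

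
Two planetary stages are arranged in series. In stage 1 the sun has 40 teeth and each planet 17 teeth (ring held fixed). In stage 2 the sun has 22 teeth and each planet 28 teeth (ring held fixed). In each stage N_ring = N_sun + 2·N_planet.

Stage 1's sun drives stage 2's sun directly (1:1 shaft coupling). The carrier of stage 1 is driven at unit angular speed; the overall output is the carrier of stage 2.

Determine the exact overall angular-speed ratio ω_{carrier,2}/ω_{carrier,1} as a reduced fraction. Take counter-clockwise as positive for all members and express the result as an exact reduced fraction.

627/1000

Stage 1: N_ring = 40 + 2·17 = 74
Stage 1: 40(ω_s−ω_c) = −74(ω_r−ω_c),  ω_r=0, ω_c=1
Stage 1: ω_s = 1 − (74/40)(0−1) = 57/20
  ⇒ ω_s¹/ω_c¹ = 57/20
Stage 2: N_ring = 22 + 2·28 = 78
Stage 2: 22(ω_s−ω_c) = −78(ω_r−ω_c),  ω_r=0, ω_s=1
Stage 2: 22(1−ω_c) = −78(0−ω_c)  ⇒  100ω_c = 22  ⇒  ω_c = 11/50
  ⇒ ω_c²/ω_s² = 11/50
Coupling ω_s² = ω_s¹ ⇒ overall = 57/20 × 11/50 = 627/1000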